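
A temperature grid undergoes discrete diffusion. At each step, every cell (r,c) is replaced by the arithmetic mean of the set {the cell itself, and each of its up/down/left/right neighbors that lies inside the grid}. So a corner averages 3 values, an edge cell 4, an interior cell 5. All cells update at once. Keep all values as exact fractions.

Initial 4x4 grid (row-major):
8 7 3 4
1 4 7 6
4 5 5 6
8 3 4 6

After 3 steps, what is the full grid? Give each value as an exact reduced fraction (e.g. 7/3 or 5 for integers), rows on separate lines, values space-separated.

Answer: 5389/1080 7207/1440 37067/7200 2209/432
1367/288 14827/3000 30227/6000 9503/1800
11293/2400 1893/400 3841/750 9419/1800
3359/720 1451/300 4477/900 1423/270

Derivation:
After step 1:
  16/3 11/2 21/4 13/3
  17/4 24/5 5 23/4
  9/2 21/5 27/5 23/4
  5 5 9/2 16/3
After step 2:
  181/36 1253/240 241/48 46/9
  1133/240 19/4 131/25 125/24
  359/80 239/50 497/100 667/120
  29/6 187/40 607/120 187/36
After step 3:
  5389/1080 7207/1440 37067/7200 2209/432
  1367/288 14827/3000 30227/6000 9503/1800
  11293/2400 1893/400 3841/750 9419/1800
  3359/720 1451/300 4477/900 1423/270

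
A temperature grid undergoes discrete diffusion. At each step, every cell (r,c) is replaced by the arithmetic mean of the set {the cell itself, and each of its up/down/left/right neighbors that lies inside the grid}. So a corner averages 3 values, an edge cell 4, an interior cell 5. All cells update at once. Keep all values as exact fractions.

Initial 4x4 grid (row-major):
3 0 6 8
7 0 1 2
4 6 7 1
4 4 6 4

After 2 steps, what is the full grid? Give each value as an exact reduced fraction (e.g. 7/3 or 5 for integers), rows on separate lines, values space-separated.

Answer: 109/36 91/30 109/30 145/36
893/240 319/100 339/100 451/120
339/80 429/100 407/100 431/120
19/4 369/80 1087/240 149/36

Derivation:
After step 1:
  10/3 9/4 15/4 16/3
  7/2 14/5 16/5 3
  21/4 21/5 21/5 7/2
  4 5 21/4 11/3
After step 2:
  109/36 91/30 109/30 145/36
  893/240 319/100 339/100 451/120
  339/80 429/100 407/100 431/120
  19/4 369/80 1087/240 149/36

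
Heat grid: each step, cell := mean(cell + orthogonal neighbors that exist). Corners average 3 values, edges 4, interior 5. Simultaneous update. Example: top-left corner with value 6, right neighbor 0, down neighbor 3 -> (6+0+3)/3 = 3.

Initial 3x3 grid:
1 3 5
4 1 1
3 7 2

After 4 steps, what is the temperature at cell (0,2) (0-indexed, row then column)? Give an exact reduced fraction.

Step 1: cell (0,2) = 3
Step 2: cell (0,2) = 31/12
Step 3: cell (0,2) = 2009/720
Step 4: cell (0,2) = 118483/43200
Full grid after step 4:
  363749/129600 1223729/432000 118483/43200
  2641583/864000 1050521/360000 2550083/864000
  205087/64800 306787/96000 196937/64800

Answer: 118483/43200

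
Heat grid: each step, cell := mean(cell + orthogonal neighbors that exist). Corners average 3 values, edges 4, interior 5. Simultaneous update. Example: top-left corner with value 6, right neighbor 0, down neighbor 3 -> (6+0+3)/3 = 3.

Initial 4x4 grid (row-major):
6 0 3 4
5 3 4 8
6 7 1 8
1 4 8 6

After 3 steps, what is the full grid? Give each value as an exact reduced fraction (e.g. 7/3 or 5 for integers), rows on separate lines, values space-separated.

After step 1:
  11/3 3 11/4 5
  5 19/5 19/5 6
  19/4 21/5 28/5 23/4
  11/3 5 19/4 22/3
After step 2:
  35/9 793/240 291/80 55/12
  1033/240 99/25 439/100 411/80
  1057/240 467/100 241/50 1481/240
  161/36 1057/240 1361/240 107/18
After step 3:
  4139/1080 26623/7200 3183/800 1603/360
  29803/7200 12377/3000 4389/1000 12169/2400
  32131/7200 2671/600 15433/3000 39731/7200
  4781/1080 34591/7200 37511/7200 6403/1080

Answer: 4139/1080 26623/7200 3183/800 1603/360
29803/7200 12377/3000 4389/1000 12169/2400
32131/7200 2671/600 15433/3000 39731/7200
4781/1080 34591/7200 37511/7200 6403/1080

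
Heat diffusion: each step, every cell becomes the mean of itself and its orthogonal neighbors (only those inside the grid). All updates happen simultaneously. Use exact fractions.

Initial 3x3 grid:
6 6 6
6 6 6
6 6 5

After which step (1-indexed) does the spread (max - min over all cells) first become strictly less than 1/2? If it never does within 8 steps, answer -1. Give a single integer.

Answer: 1

Derivation:
Step 1: max=6, min=17/3, spread=1/3
  -> spread < 1/2 first at step 1
Step 2: max=6, min=103/18, spread=5/18
Step 3: max=6, min=1255/216, spread=41/216
Step 4: max=2149/360, min=75629/12960, spread=347/2592
Step 5: max=21443/3600, min=4558663/777600, spread=2921/31104
Step 6: max=2566517/432000, min=274107461/46656000, spread=24611/373248
Step 7: max=57663259/9720000, min=16477437967/2799360000, spread=207329/4478976
Step 8: max=3071598401/518400000, min=989739647549/167961600000, spread=1746635/53747712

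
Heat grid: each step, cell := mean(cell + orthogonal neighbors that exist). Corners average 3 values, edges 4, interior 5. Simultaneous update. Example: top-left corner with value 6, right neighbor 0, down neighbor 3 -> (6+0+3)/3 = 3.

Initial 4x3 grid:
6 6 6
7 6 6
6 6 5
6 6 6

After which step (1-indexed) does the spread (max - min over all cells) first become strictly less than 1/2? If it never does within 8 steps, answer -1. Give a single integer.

Answer: 3

Derivation:
Step 1: max=19/3, min=17/3, spread=2/3
Step 2: max=751/120, min=689/120, spread=31/60
Step 3: max=6691/1080, min=6269/1080, spread=211/540
  -> spread < 1/2 first at step 3
Step 4: max=39719/6480, min=38041/6480, spread=839/3240
Step 5: max=296963/48600, min=286237/48600, spread=5363/24300
Step 6: max=7092259/1166400, min=6904541/1166400, spread=93859/583200
Step 7: max=424472723/69984000, min=415335277/69984000, spread=4568723/34992000
Step 8: max=1016157049/167961600, min=999382151/167961600, spread=8387449/83980800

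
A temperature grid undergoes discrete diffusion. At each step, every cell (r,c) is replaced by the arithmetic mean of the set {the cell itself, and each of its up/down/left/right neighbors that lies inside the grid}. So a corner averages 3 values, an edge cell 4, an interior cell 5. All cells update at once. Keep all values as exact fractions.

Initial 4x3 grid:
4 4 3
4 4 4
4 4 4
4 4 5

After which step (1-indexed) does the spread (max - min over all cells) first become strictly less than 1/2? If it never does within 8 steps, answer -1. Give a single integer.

Step 1: max=13/3, min=11/3, spread=2/3
Step 2: max=77/18, min=67/18, spread=5/9
Step 3: max=1801/432, min=1655/432, spread=73/216
  -> spread < 1/2 first at step 3
Step 4: max=107267/25920, min=100093/25920, spread=3587/12960
Step 5: max=1275557/311040, min=1212763/311040, spread=31397/155520
Step 6: max=76203871/18662400, min=73095329/18662400, spread=1554271/9331200
Step 7: max=6073270493/1492992000, min=5870665507/1492992000, spread=101302493/746496000
Step 8: max=72659683739/17915904000, min=70667548261/17915904000, spread=996067739/8957952000

Answer: 3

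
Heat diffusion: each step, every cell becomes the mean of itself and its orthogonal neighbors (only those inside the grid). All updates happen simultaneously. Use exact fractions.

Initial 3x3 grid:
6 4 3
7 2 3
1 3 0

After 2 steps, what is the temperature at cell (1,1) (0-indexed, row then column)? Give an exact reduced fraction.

Step 1: cell (1,1) = 19/5
Step 2: cell (1,1) = 301/100
Full grid after step 2:
  161/36 331/80 109/36
  257/60 301/100 167/60
  55/18 329/120 11/6

Answer: 301/100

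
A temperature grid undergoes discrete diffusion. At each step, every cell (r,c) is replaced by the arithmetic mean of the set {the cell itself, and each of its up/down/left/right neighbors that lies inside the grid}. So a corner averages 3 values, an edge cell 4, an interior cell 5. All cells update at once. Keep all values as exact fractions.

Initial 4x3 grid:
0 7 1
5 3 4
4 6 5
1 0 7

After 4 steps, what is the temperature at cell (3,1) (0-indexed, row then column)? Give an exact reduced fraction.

Answer: 1548479/432000

Derivation:
Step 1: cell (3,1) = 7/2
Step 2: cell (3,1) = 383/120
Step 3: cell (3,1) = 26821/7200
Step 4: cell (3,1) = 1548479/432000
Full grid after step 4:
  51353/14400 1093331/288000 162109/43200
  133577/36000 147953/40000 289529/72000
  372911/108000 86897/22500 93883/24000
  225511/64800 1548479/432000 21403/5400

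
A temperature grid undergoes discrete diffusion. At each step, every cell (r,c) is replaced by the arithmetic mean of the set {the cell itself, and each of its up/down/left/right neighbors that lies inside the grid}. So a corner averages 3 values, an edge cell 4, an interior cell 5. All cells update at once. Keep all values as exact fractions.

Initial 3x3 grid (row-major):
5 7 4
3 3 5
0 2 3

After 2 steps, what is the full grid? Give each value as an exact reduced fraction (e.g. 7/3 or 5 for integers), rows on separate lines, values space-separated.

Answer: 25/6 229/48 83/18
161/48 69/20 197/48
77/36 11/4 109/36

Derivation:
After step 1:
  5 19/4 16/3
  11/4 4 15/4
  5/3 2 10/3
After step 2:
  25/6 229/48 83/18
  161/48 69/20 197/48
  77/36 11/4 109/36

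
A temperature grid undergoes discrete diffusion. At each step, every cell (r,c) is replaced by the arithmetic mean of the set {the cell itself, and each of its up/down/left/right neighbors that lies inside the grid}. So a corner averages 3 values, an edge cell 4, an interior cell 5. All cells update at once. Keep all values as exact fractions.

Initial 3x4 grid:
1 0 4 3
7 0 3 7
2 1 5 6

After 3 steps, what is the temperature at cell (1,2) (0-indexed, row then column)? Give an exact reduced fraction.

Step 1: cell (1,2) = 19/5
Step 2: cell (1,2) = 17/5
Step 3: cell (1,2) = 4199/1200
Full grid after step 3:
  5017/2160 3491/1440 4529/1440 4259/1080
  391/160 67/25 4199/1200 12247/2880
  5837/2160 4201/1440 1793/480 541/120

Answer: 4199/1200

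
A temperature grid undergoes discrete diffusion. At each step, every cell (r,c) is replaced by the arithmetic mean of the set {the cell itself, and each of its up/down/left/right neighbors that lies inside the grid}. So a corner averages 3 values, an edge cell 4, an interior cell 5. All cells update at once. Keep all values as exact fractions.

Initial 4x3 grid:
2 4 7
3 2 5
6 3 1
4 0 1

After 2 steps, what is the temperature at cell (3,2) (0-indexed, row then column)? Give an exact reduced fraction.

Step 1: cell (3,2) = 2/3
Step 2: cell (3,2) = 31/18
Full grid after step 2:
  10/3 929/240 77/18
  273/80 331/100 899/240
  779/240 143/50 559/240
  28/9 21/10 31/18

Answer: 31/18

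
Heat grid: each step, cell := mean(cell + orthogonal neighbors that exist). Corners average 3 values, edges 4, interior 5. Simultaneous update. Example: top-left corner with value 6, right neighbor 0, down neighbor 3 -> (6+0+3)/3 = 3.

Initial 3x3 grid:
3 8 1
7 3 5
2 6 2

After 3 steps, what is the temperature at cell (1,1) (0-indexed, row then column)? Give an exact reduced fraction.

Step 1: cell (1,1) = 29/5
Step 2: cell (1,1) = 193/50
Step 3: cell (1,1) = 4607/1000
Full grid after step 3:
  1763/360 61691/14400 4739/1080
  6999/1600 4607/1000 18497/4800
  206/45 57241/14400 2237/540

Answer: 4607/1000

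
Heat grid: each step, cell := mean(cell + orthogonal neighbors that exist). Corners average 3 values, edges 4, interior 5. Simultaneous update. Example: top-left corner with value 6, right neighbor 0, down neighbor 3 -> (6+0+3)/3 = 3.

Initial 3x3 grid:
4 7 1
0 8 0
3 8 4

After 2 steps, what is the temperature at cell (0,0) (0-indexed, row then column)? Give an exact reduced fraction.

Step 1: cell (0,0) = 11/3
Step 2: cell (0,0) = 149/36
Full grid after step 2:
  149/36 239/60 131/36
  941/240 447/100 871/240
  79/18 1081/240 13/3

Answer: 149/36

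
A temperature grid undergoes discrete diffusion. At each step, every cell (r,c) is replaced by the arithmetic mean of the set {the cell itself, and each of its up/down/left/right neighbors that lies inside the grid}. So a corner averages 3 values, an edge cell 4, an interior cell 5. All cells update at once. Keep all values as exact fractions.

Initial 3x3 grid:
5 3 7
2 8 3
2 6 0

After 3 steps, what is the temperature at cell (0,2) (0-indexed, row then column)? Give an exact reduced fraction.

Answer: 9629/2160

Derivation:
Step 1: cell (0,2) = 13/3
Step 2: cell (0,2) = 175/36
Step 3: cell (0,2) = 9629/2160
Full grid after step 3:
  2291/540 66023/14400 9629/2160
  60173/14400 4121/1000 31199/7200
  8189/2160 7181/1800 463/120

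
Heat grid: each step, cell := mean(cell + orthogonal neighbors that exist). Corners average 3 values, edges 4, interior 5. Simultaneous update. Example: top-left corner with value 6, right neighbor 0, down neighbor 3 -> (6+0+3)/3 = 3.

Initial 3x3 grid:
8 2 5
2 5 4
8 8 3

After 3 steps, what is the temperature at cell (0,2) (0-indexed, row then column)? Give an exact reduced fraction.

Answer: 9217/2160

Derivation:
Step 1: cell (0,2) = 11/3
Step 2: cell (0,2) = 155/36
Step 3: cell (0,2) = 9217/2160
Full grid after step 3:
  3389/720 16631/3600 9217/2160
  25033/4800 7147/1500 67349/14400
  3889/720 1067/200 391/80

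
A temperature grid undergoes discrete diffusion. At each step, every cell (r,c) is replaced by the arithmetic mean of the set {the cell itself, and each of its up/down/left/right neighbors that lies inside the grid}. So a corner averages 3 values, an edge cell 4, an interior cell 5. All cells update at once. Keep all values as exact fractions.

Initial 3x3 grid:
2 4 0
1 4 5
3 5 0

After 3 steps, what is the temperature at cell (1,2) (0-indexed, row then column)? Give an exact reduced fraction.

Step 1: cell (1,2) = 9/4
Step 2: cell (1,2) = 743/240
Step 3: cell (1,2) = 40861/14400
Full grid after step 3:
  1487/540 19343/7200 229/80
  19793/7200 18007/6000 40861/14400
  361/120 10609/3600 6653/2160

Answer: 40861/14400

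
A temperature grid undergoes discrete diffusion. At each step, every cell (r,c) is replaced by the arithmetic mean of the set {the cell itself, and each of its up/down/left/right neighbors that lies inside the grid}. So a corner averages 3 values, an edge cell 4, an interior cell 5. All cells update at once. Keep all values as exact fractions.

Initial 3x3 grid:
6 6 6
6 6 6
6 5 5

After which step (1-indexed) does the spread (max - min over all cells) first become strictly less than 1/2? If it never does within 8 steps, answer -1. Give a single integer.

Step 1: max=6, min=16/3, spread=2/3
Step 2: max=6, min=199/36, spread=17/36
  -> spread < 1/2 first at step 2
Step 3: max=1069/180, min=12113/2160, spread=143/432
Step 4: max=15937/2700, min=734851/129600, spread=1205/5184
Step 5: max=422459/72000, min=44356697/7776000, spread=10151/62208
Step 6: max=113630791/19440000, min=2673690859/466560000, spread=85517/746496
Step 7: max=13595046329/2332800000, min=160889209073/27993600000, spread=720431/8957952
Step 8: max=33919838137/5832000000, min=9674081805331/1679616000000, spread=6069221/107495424

Answer: 2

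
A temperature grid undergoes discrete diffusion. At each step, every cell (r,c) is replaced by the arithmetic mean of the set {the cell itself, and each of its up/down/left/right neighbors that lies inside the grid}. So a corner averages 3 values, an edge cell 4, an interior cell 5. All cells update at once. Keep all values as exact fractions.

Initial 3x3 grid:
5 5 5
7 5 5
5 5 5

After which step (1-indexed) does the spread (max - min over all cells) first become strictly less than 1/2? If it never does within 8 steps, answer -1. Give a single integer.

Answer: 3

Derivation:
Step 1: max=17/3, min=5, spread=2/3
Step 2: max=667/120, min=5, spread=67/120
Step 3: max=5837/1080, min=507/100, spread=1807/5400
  -> spread < 1/2 first at step 3
Step 4: max=2317963/432000, min=13861/2700, spread=33401/144000
Step 5: max=20669933/3888000, min=1393391/270000, spread=3025513/19440000
Step 6: max=8240926867/1555200000, min=74755949/14400000, spread=53531/497664
Step 7: max=492592925849/93312000000, min=20231116051/3888000000, spread=450953/5971968
Step 8: max=29502503560603/5598720000000, min=2433808610519/466560000000, spread=3799043/71663616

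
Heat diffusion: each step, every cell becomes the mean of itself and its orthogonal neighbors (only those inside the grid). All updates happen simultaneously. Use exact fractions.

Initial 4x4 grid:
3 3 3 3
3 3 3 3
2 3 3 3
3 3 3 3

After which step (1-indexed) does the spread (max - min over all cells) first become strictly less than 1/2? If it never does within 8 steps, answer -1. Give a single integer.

Answer: 1

Derivation:
Step 1: max=3, min=8/3, spread=1/3
  -> spread < 1/2 first at step 1
Step 2: max=3, min=329/120, spread=31/120
Step 3: max=3, min=3029/1080, spread=211/1080
Step 4: max=3, min=307157/108000, spread=16843/108000
Step 5: max=26921/9000, min=2777357/972000, spread=130111/972000
Step 6: max=1612841/540000, min=83837633/29160000, spread=3255781/29160000
Step 7: max=1608893/540000, min=2524046309/874800000, spread=82360351/874800000
Step 8: max=289093559/97200000, min=75980683109/26244000000, spread=2074577821/26244000000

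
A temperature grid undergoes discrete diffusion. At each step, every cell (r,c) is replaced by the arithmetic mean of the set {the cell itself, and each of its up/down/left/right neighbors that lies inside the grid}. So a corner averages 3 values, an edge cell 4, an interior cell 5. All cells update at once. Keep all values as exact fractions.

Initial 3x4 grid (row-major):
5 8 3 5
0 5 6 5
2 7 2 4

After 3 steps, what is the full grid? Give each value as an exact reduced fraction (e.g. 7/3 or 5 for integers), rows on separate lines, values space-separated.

Answer: 9467/2160 33149/7200 35579/7200 10127/2160
14167/3600 13471/3000 4507/1000 2797/600
2749/720 3211/800 32029/7200 9307/2160

Derivation:
After step 1:
  13/3 21/4 11/2 13/3
  3 26/5 21/5 5
  3 4 19/4 11/3
After step 2:
  151/36 1217/240 1157/240 89/18
  233/60 433/100 493/100 43/10
  10/3 339/80 997/240 161/36
After step 3:
  9467/2160 33149/7200 35579/7200 10127/2160
  14167/3600 13471/3000 4507/1000 2797/600
  2749/720 3211/800 32029/7200 9307/2160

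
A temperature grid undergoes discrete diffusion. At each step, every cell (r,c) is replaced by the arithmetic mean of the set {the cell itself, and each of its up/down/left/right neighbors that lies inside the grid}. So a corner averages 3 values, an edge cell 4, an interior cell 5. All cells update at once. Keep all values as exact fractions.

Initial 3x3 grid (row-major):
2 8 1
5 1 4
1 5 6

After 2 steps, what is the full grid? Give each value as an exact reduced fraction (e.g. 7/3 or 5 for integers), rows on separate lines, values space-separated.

Answer: 41/12 127/30 31/9
931/240 161/50 127/30
55/18 991/240 15/4

Derivation:
After step 1:
  5 3 13/3
  9/4 23/5 3
  11/3 13/4 5
After step 2:
  41/12 127/30 31/9
  931/240 161/50 127/30
  55/18 991/240 15/4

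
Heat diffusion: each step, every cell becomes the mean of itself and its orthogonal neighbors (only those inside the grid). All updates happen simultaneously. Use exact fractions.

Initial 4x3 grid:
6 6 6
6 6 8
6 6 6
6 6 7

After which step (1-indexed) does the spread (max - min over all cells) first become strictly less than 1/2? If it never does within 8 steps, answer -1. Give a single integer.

Answer: 3

Derivation:
Step 1: max=27/4, min=6, spread=3/4
Step 2: max=1579/240, min=6, spread=139/240
Step 3: max=46259/7200, min=607/100, spread=511/1440
  -> spread < 1/2 first at step 3
Step 4: max=1377193/216000, min=220163/36000, spread=11243/43200
Step 5: max=40975691/6480000, min=13297997/2160000, spread=10817/64800
Step 6: max=306384943/48600000, min=400244249/64800000, spread=992281/7776000
Step 7: max=10990737607/1749600000, min=19273894493/3110400000, spread=95470051/1119744000
Step 8: max=548660801129/87480000000, min=160885073191/25920000000, spread=363115463/5598720000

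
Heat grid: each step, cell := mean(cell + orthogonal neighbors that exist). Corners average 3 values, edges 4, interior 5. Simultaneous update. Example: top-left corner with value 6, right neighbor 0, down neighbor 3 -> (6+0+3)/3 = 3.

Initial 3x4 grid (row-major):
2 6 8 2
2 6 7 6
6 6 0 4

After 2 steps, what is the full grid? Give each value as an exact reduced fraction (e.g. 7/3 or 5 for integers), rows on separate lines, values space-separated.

Answer: 77/18 1199/240 1319/240 95/18
87/20 124/25 511/100 1129/240
79/18 1129/240 1049/240 37/9

Derivation:
After step 1:
  10/3 11/2 23/4 16/3
  4 27/5 27/5 19/4
  14/3 9/2 17/4 10/3
After step 2:
  77/18 1199/240 1319/240 95/18
  87/20 124/25 511/100 1129/240
  79/18 1129/240 1049/240 37/9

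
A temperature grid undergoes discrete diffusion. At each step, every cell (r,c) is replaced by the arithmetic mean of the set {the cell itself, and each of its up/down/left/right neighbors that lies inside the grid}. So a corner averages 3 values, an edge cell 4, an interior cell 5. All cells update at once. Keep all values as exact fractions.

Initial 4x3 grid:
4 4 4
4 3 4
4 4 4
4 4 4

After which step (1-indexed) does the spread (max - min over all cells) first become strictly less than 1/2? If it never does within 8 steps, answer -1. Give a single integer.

Step 1: max=4, min=15/4, spread=1/4
  -> spread < 1/2 first at step 1
Step 2: max=4, min=377/100, spread=23/100
Step 3: max=1587/400, min=18389/4800, spread=131/960
Step 4: max=28409/7200, min=166249/43200, spread=841/8640
Step 5: max=5666627/1440000, min=66577949/17280000, spread=56863/691200
Step 6: max=50850457/12960000, min=600545659/155520000, spread=386393/6220800
Step 7: max=20315641187/5184000000, min=240438276869/62208000000, spread=26795339/497664000
Step 8: max=1217073850333/311040000000, min=14446104285871/3732480000000, spread=254051069/5971968000

Answer: 1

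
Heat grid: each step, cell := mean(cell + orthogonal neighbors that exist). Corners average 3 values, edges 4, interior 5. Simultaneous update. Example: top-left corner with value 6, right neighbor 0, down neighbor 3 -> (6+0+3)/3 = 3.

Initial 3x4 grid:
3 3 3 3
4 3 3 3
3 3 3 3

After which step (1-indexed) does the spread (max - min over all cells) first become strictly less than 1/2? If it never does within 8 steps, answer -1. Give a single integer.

Answer: 1

Derivation:
Step 1: max=10/3, min=3, spread=1/3
  -> spread < 1/2 first at step 1
Step 2: max=787/240, min=3, spread=67/240
Step 3: max=6917/2160, min=3, spread=437/2160
Step 4: max=2749531/864000, min=3009/1000, spread=29951/172800
Step 5: max=24543821/7776000, min=10204/3375, spread=206761/1555200
Step 6: max=9787395571/3110400000, min=16365671/5400000, spread=14430763/124416000
Step 7: max=584979741689/186624000000, min=1313652727/432000000, spread=139854109/1492992000
Step 8: max=35014791890251/11197440000000, min=118491228977/38880000000, spread=7114543559/89579520000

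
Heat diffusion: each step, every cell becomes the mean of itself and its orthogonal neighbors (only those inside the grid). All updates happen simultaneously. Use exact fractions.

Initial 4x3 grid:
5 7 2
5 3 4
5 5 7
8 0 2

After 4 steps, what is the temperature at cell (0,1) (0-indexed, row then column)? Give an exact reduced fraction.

Step 1: cell (0,1) = 17/4
Step 2: cell (0,1) = 381/80
Step 3: cell (0,1) = 7229/1600
Step 4: cell (0,1) = 444791/96000
Full grid after step 4:
  612101/129600 444791/96000 568951/129600
  1028371/216000 535837/120000 235499/54000
  975191/216000 1580161/360000 73693/18000
  573031/129600 3574049/864000 174527/43200

Answer: 444791/96000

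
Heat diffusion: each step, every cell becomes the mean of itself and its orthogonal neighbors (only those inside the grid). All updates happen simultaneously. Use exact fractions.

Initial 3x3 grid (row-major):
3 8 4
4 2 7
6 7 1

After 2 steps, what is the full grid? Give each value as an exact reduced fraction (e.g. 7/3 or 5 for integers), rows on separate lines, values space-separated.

After step 1:
  5 17/4 19/3
  15/4 28/5 7/2
  17/3 4 5
After step 2:
  13/3 1271/240 169/36
  1201/240 211/50 613/120
  161/36 76/15 25/6

Answer: 13/3 1271/240 169/36
1201/240 211/50 613/120
161/36 76/15 25/6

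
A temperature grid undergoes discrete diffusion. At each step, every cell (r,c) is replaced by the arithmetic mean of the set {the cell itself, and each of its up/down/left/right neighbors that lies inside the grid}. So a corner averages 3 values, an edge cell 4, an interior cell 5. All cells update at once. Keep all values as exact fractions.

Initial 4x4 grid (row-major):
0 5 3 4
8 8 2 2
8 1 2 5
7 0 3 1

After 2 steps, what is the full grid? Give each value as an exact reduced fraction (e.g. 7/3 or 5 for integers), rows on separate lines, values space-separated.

Answer: 43/9 499/120 139/40 13/4
317/60 22/5 351/100 243/80
26/5 399/100 69/25 227/80
55/12 261/80 197/80 7/3

Derivation:
After step 1:
  13/3 4 7/2 3
  6 24/5 17/5 13/4
  6 19/5 13/5 5/2
  5 11/4 3/2 3
After step 2:
  43/9 499/120 139/40 13/4
  317/60 22/5 351/100 243/80
  26/5 399/100 69/25 227/80
  55/12 261/80 197/80 7/3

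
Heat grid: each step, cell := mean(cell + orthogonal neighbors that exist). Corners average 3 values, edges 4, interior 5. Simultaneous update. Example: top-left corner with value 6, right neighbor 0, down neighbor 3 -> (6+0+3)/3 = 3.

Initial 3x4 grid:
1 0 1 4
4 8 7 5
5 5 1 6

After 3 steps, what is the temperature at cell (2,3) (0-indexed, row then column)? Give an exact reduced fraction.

Answer: 203/45

Derivation:
Step 1: cell (2,3) = 4
Step 2: cell (2,3) = 19/4
Step 3: cell (2,3) = 203/45
Full grid after step 3:
  881/270 12041/3600 13261/3600 2081/540
  28127/7200 12193/3000 12463/3000 31487/7200
  598/135 16241/3600 5537/1200 203/45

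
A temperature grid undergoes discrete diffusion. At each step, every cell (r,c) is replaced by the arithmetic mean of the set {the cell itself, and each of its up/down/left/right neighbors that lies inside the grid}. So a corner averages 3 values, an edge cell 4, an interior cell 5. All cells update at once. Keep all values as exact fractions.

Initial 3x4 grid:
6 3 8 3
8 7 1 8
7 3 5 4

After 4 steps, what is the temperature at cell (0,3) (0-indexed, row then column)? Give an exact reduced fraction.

Answer: 317897/64800

Derivation:
Step 1: cell (0,3) = 19/3
Step 2: cell (0,3) = 169/36
Step 3: cell (0,3) = 11243/2160
Step 4: cell (0,3) = 317897/64800
Full grid after step 4:
  371917/64800 1143829/216000 1124969/216000 317897/64800
  601907/108000 61417/11250 146387/30000 120031/24000
  40763/7200 124231/24000 1088719/216000 306847/64800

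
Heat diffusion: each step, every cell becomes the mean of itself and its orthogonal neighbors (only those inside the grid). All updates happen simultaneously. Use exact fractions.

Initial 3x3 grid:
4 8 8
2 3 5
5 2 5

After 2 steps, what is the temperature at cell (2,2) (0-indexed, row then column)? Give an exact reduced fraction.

Answer: 13/3

Derivation:
Step 1: cell (2,2) = 4
Step 2: cell (2,2) = 13/3
Full grid after step 2:
  167/36 257/48 6
  91/24 89/20 81/16
  41/12 59/16 13/3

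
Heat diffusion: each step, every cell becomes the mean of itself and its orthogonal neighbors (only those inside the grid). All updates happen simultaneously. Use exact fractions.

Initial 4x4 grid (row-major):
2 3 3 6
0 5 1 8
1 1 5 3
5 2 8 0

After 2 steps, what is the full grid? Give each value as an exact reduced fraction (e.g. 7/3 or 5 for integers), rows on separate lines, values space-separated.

After step 1:
  5/3 13/4 13/4 17/3
  2 2 22/5 9/2
  7/4 14/5 18/5 4
  8/3 4 15/4 11/3
After step 2:
  83/36 61/24 497/120 161/36
  89/48 289/100 71/20 557/120
  553/240 283/100 371/100 473/120
  101/36 793/240 901/240 137/36

Answer: 83/36 61/24 497/120 161/36
89/48 289/100 71/20 557/120
553/240 283/100 371/100 473/120
101/36 793/240 901/240 137/36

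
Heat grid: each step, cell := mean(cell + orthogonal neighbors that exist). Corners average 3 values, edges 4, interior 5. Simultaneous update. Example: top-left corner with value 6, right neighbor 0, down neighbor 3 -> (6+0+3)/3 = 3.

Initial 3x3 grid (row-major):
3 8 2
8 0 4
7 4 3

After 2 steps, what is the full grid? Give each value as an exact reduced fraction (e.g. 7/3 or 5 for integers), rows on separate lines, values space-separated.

Answer: 169/36 381/80 61/18
659/120 183/50 923/240
43/9 183/40 113/36

Derivation:
After step 1:
  19/3 13/4 14/3
  9/2 24/5 9/4
  19/3 7/2 11/3
After step 2:
  169/36 381/80 61/18
  659/120 183/50 923/240
  43/9 183/40 113/36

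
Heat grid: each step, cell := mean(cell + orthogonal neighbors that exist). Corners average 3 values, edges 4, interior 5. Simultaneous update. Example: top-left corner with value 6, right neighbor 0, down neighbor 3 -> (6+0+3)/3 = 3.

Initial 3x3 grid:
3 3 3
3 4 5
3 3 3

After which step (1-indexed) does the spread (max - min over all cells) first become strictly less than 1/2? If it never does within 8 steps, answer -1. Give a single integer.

Answer: 3

Derivation:
Step 1: max=15/4, min=3, spread=3/4
Step 2: max=881/240, min=19/6, spread=121/240
Step 3: max=51127/14400, min=15559/4800, spread=89/288
  -> spread < 1/2 first at step 3
Step 4: max=3031169/864000, min=947473/288000, spread=755/3456
Step 5: max=179867143/51840000, min=19102877/5760000, spread=6353/41472
Step 6: max=10726243121/3110400000, min=3463891457/1036800000, spread=53531/497664
Step 7: max=640385814487/186624000000, min=208764511079/62208000000, spread=450953/5971968
Step 8: max=38301923147489/11197440000000, min=1396604543657/414720000000, spread=3799043/71663616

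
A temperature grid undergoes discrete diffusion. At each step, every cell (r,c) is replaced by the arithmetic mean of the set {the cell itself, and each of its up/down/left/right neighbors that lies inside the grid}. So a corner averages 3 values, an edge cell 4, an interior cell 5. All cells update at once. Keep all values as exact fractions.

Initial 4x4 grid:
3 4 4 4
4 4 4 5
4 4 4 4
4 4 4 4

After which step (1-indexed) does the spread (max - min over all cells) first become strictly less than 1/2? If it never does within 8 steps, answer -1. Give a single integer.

Step 1: max=13/3, min=11/3, spread=2/3
Step 2: max=511/120, min=67/18, spread=193/360
Step 3: max=9017/2160, min=823/216, spread=787/2160
  -> spread < 1/2 first at step 3
Step 4: max=447403/108000, min=124961/32400, spread=92599/324000
Step 5: max=13321747/3240000, min=3782987/972000, spread=2135371/9720000
Step 6: max=24873571/6075000, min=114250007/29160000, spread=25715669/145800000
Step 7: max=11893893151/2916000000, min=688837141/174960000, spread=1239822403/8748000000
Step 8: max=177924223589/43740000000, min=103721878511/26244000000, spread=3790819553/32805000000

Answer: 3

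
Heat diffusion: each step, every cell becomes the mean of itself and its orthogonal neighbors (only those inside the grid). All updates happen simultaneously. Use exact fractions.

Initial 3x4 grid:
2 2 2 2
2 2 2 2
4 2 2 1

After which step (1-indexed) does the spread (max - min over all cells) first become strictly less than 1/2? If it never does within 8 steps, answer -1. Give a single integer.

Step 1: max=8/3, min=5/3, spread=1
Step 2: max=23/9, min=31/18, spread=5/6
Step 3: max=1019/432, min=5323/2880, spread=4411/8640
Step 4: max=14911/6480, min=48883/25920, spread=3587/8640
  -> spread < 1/2 first at step 4
Step 5: max=1738267/777600, min=19884211/10368000, spread=9878047/31104000
Step 6: max=102797783/46656000, min=60543167/31104000, spread=4793213/18662400
Step 7: max=6083567257/2799360000, min=73302884011/37324800000, spread=23434038247/111974400000
Step 8: max=361730522963/167961600000, min=221884285567/111974400000, spread=2312327569/13436928000

Answer: 4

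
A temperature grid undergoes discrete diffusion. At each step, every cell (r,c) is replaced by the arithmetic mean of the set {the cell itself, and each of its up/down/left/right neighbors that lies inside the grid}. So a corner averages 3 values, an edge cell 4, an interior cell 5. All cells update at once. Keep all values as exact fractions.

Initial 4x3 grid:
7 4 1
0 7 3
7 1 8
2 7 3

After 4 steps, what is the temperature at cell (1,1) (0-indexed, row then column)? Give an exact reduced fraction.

Answer: 310037/72000

Derivation:
Step 1: cell (1,1) = 3
Step 2: cell (1,1) = 19/4
Step 3: cell (1,1) = 1147/300
Step 4: cell (1,1) = 310037/72000
Full grid after step 4:
  21659/5184 675793/172800 21245/5184
  173657/43200 310037/72000 86791/21600
  190057/43200 300347/72000 32597/7200
  109709/25920 791503/172800 12731/2880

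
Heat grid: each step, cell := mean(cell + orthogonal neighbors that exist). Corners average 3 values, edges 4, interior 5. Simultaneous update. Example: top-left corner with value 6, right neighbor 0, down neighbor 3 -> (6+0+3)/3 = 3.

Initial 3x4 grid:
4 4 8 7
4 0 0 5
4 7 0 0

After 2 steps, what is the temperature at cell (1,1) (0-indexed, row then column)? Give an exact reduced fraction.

Answer: 307/100

Derivation:
Step 1: cell (1,1) = 3
Step 2: cell (1,1) = 307/100
Full grid after step 2:
  11/3 63/16 1081/240 173/36
  15/4 307/100 151/50 209/60
  43/12 25/8 263/120 77/36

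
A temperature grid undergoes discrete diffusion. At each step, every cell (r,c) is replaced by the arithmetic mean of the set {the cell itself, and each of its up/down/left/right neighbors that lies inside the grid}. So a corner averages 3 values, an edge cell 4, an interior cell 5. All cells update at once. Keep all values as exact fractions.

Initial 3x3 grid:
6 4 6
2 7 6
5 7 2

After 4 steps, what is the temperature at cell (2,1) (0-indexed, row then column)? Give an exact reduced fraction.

Step 1: cell (2,1) = 21/4
Step 2: cell (2,1) = 1207/240
Step 3: cell (2,1) = 73649/14400
Step 4: cell (2,1) = 4365703/864000
Full grid after step 4:
  216803/43200 4401953/864000 169471/32400
  1071457/216000 204829/40000 4471703/864000
  647759/129600 4365703/864000 111739/21600

Answer: 4365703/864000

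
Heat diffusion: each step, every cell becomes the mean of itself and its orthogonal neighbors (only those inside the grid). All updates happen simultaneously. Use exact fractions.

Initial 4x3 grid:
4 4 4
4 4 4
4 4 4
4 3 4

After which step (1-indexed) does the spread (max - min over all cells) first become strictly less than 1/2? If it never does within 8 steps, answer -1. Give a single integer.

Answer: 1

Derivation:
Step 1: max=4, min=11/3, spread=1/3
  -> spread < 1/2 first at step 1
Step 2: max=4, min=893/240, spread=67/240
Step 3: max=4, min=8203/2160, spread=437/2160
Step 4: max=3991/1000, min=3298469/864000, spread=29951/172800
Step 5: max=13421/3375, min=29888179/7776000, spread=206761/1555200
Step 6: max=21434329/5400000, min=11985404429/3110400000, spread=14430763/124416000
Step 7: max=1710347273/432000000, min=721388258311/186624000000, spread=139854109/1492992000
Step 8: max=153668771023/38880000000, min=43367288109749/11197440000000, spread=7114543559/89579520000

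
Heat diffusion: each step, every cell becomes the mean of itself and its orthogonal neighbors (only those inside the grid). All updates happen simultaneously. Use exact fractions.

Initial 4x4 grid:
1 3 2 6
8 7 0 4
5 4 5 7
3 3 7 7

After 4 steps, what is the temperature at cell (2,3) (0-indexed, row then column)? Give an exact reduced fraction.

Step 1: cell (2,3) = 23/4
Step 2: cell (2,3) = 27/5
Step 3: cell (2,3) = 311/60
Step 4: cell (2,3) = 44911/9000
Full grid after step 4:
  89581/21600 17839/4500 4357/1125 5317/1350
  312479/72000 255191/60000 3179/750 4927/1125
  977941/216000 206017/45000 95879/20000 44911/9000
  74407/16200 1026631/216000 40677/8000 4607/864

Answer: 44911/9000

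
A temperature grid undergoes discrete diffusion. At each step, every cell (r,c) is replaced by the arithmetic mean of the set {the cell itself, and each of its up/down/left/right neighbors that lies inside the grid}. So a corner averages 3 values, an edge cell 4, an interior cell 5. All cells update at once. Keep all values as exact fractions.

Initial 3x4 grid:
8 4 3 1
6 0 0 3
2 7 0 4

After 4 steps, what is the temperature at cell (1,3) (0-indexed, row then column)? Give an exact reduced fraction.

Answer: 237221/108000

Derivation:
Step 1: cell (1,3) = 2
Step 2: cell (1,3) = 59/30
Step 3: cell (1,3) = 3919/1800
Step 4: cell (1,3) = 237221/108000
Full grid after step 4:
  84167/21600 247219/72000 565937/216000 149741/64800
  17519/4500 64449/20000 469291/180000 237221/108000
  6541/1800 14459/4500 67789/27000 74083/32400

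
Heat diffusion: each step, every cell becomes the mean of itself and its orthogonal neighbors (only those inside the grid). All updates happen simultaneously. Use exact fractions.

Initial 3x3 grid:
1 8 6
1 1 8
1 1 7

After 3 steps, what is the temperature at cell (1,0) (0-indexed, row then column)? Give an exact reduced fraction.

Answer: 8929/3600

Derivation:
Step 1: cell (1,0) = 1
Step 2: cell (1,0) = 137/60
Step 3: cell (1,0) = 8929/3600
Full grid after step 3:
  871/270 14729/3600 5659/1080
  8929/3600 1891/500 34033/7200
  833/360 22433/7200 2357/540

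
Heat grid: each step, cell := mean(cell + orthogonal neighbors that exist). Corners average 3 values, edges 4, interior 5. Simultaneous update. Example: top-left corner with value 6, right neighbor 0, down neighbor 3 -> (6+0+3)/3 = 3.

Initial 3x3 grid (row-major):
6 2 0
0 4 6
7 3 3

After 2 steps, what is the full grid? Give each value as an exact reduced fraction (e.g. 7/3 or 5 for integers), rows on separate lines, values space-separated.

Answer: 119/36 17/6 107/36
53/16 71/20 155/48
71/18 175/48 23/6

Derivation:
After step 1:
  8/3 3 8/3
  17/4 3 13/4
  10/3 17/4 4
After step 2:
  119/36 17/6 107/36
  53/16 71/20 155/48
  71/18 175/48 23/6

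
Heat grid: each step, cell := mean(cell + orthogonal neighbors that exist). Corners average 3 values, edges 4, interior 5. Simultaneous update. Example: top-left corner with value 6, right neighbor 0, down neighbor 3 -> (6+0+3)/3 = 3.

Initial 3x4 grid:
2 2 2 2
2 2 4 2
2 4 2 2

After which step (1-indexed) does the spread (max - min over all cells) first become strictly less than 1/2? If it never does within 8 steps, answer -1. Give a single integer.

Step 1: max=3, min=2, spread=1
Step 2: max=329/120, min=2, spread=89/120
Step 3: max=3107/1200, min=889/400, spread=11/30
  -> spread < 1/2 first at step 3
Step 4: max=271547/108000, min=24217/10800, spread=29377/108000
Step 5: max=334171/135000, min=624517/270000, spread=1753/10800
Step 6: max=7027807/2880000, min=45218041/19440000, spread=71029/622080
Step 7: max=4726716229/1944000000, min=2741823619/1166400000, spread=7359853/91125000
Step 8: max=25090144567/10368000000, min=55025335807/23328000000, spread=45679663/746496000

Answer: 3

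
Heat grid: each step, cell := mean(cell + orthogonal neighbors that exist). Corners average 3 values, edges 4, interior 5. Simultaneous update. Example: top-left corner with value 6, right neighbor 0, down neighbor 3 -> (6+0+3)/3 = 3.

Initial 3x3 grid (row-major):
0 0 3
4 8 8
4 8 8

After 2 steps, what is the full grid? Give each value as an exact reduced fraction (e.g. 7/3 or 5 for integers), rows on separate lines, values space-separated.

After step 1:
  4/3 11/4 11/3
  4 28/5 27/4
  16/3 7 8
After step 2:
  97/36 267/80 79/18
  61/15 261/50 1441/240
  49/9 389/60 29/4

Answer: 97/36 267/80 79/18
61/15 261/50 1441/240
49/9 389/60 29/4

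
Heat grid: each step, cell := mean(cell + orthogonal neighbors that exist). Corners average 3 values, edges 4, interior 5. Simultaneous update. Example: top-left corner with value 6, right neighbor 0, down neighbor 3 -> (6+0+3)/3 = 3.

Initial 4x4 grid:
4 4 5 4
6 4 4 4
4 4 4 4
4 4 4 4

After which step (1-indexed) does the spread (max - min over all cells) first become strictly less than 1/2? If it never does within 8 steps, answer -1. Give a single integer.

Answer: 3

Derivation:
Step 1: max=14/3, min=4, spread=2/3
Step 2: max=271/60, min=4, spread=31/60
Step 3: max=4817/1080, min=4, spread=497/1080
  -> spread < 1/2 first at step 3
Step 4: max=142403/32400, min=904/225, spread=12227/32400
Step 5: max=4241933/972000, min=54553/13500, spread=314117/972000
Step 6: max=126272081/29160000, min=2192231/540000, spread=7891607/29160000
Step 7: max=3767870237/874800000, min=9912169/2430000, spread=199489397/874800000
Step 8: max=112490370053/26244000000, min=5970152587/1458000000, spread=5027623487/26244000000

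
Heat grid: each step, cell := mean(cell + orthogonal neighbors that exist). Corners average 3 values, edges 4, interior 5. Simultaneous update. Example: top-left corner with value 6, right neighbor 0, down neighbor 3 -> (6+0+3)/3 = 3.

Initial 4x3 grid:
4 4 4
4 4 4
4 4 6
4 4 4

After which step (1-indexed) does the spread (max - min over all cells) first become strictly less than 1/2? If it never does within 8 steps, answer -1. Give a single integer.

Step 1: max=14/3, min=4, spread=2/3
Step 2: max=271/60, min=4, spread=31/60
Step 3: max=2371/540, min=4, spread=211/540
  -> spread < 1/2 first at step 3
Step 4: max=232897/54000, min=3647/900, spread=14077/54000
Step 5: max=2084407/486000, min=219683/54000, spread=5363/24300
Step 6: max=62060809/14580000, min=122869/30000, spread=93859/583200
Step 7: max=3709474481/874800000, min=199736467/48600000, spread=4568723/34992000
Step 8: max=221732435629/52488000000, min=6013618889/1458000000, spread=8387449/83980800

Answer: 3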